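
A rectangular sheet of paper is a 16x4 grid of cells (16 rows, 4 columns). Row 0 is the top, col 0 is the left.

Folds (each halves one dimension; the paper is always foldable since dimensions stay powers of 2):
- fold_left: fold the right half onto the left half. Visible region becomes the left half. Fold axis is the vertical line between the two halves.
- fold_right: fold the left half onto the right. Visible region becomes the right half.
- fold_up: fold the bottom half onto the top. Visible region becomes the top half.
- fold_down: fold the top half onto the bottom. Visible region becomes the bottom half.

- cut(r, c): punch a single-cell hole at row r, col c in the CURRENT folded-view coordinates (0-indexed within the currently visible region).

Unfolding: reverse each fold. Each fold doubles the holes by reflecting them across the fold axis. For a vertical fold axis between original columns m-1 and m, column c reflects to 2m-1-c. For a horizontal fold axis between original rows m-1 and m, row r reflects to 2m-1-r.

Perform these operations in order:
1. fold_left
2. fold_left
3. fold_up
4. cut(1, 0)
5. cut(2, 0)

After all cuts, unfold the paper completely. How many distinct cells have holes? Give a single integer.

Op 1 fold_left: fold axis v@2; visible region now rows[0,16) x cols[0,2) = 16x2
Op 2 fold_left: fold axis v@1; visible region now rows[0,16) x cols[0,1) = 16x1
Op 3 fold_up: fold axis h@8; visible region now rows[0,8) x cols[0,1) = 8x1
Op 4 cut(1, 0): punch at orig (1,0); cuts so far [(1, 0)]; region rows[0,8) x cols[0,1) = 8x1
Op 5 cut(2, 0): punch at orig (2,0); cuts so far [(1, 0), (2, 0)]; region rows[0,8) x cols[0,1) = 8x1
Unfold 1 (reflect across h@8): 4 holes -> [(1, 0), (2, 0), (13, 0), (14, 0)]
Unfold 2 (reflect across v@1): 8 holes -> [(1, 0), (1, 1), (2, 0), (2, 1), (13, 0), (13, 1), (14, 0), (14, 1)]
Unfold 3 (reflect across v@2): 16 holes -> [(1, 0), (1, 1), (1, 2), (1, 3), (2, 0), (2, 1), (2, 2), (2, 3), (13, 0), (13, 1), (13, 2), (13, 3), (14, 0), (14, 1), (14, 2), (14, 3)]

Answer: 16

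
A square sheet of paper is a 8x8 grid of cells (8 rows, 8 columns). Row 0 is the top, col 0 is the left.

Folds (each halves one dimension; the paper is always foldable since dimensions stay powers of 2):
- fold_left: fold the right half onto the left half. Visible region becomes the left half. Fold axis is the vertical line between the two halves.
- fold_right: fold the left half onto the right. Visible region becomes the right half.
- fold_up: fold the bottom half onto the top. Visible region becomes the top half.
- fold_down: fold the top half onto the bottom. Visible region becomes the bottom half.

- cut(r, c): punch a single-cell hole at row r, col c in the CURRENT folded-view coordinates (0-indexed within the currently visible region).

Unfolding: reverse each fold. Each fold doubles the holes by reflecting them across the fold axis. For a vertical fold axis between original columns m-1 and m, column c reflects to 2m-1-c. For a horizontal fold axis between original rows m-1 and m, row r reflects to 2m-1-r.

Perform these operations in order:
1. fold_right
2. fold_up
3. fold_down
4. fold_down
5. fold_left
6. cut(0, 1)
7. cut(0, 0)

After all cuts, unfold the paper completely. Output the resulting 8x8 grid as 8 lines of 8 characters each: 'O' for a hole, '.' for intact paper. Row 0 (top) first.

Op 1 fold_right: fold axis v@4; visible region now rows[0,8) x cols[4,8) = 8x4
Op 2 fold_up: fold axis h@4; visible region now rows[0,4) x cols[4,8) = 4x4
Op 3 fold_down: fold axis h@2; visible region now rows[2,4) x cols[4,8) = 2x4
Op 4 fold_down: fold axis h@3; visible region now rows[3,4) x cols[4,8) = 1x4
Op 5 fold_left: fold axis v@6; visible region now rows[3,4) x cols[4,6) = 1x2
Op 6 cut(0, 1): punch at orig (3,5); cuts so far [(3, 5)]; region rows[3,4) x cols[4,6) = 1x2
Op 7 cut(0, 0): punch at orig (3,4); cuts so far [(3, 4), (3, 5)]; region rows[3,4) x cols[4,6) = 1x2
Unfold 1 (reflect across v@6): 4 holes -> [(3, 4), (3, 5), (3, 6), (3, 7)]
Unfold 2 (reflect across h@3): 8 holes -> [(2, 4), (2, 5), (2, 6), (2, 7), (3, 4), (3, 5), (3, 6), (3, 7)]
Unfold 3 (reflect across h@2): 16 holes -> [(0, 4), (0, 5), (0, 6), (0, 7), (1, 4), (1, 5), (1, 6), (1, 7), (2, 4), (2, 5), (2, 6), (2, 7), (3, 4), (3, 5), (3, 6), (3, 7)]
Unfold 4 (reflect across h@4): 32 holes -> [(0, 4), (0, 5), (0, 6), (0, 7), (1, 4), (1, 5), (1, 6), (1, 7), (2, 4), (2, 5), (2, 6), (2, 7), (3, 4), (3, 5), (3, 6), (3, 7), (4, 4), (4, 5), (4, 6), (4, 7), (5, 4), (5, 5), (5, 6), (5, 7), (6, 4), (6, 5), (6, 6), (6, 7), (7, 4), (7, 5), (7, 6), (7, 7)]
Unfold 5 (reflect across v@4): 64 holes -> [(0, 0), (0, 1), (0, 2), (0, 3), (0, 4), (0, 5), (0, 6), (0, 7), (1, 0), (1, 1), (1, 2), (1, 3), (1, 4), (1, 5), (1, 6), (1, 7), (2, 0), (2, 1), (2, 2), (2, 3), (2, 4), (2, 5), (2, 6), (2, 7), (3, 0), (3, 1), (3, 2), (3, 3), (3, 4), (3, 5), (3, 6), (3, 7), (4, 0), (4, 1), (4, 2), (4, 3), (4, 4), (4, 5), (4, 6), (4, 7), (5, 0), (5, 1), (5, 2), (5, 3), (5, 4), (5, 5), (5, 6), (5, 7), (6, 0), (6, 1), (6, 2), (6, 3), (6, 4), (6, 5), (6, 6), (6, 7), (7, 0), (7, 1), (7, 2), (7, 3), (7, 4), (7, 5), (7, 6), (7, 7)]

Answer: OOOOOOOO
OOOOOOOO
OOOOOOOO
OOOOOOOO
OOOOOOOO
OOOOOOOO
OOOOOOOO
OOOOOOOO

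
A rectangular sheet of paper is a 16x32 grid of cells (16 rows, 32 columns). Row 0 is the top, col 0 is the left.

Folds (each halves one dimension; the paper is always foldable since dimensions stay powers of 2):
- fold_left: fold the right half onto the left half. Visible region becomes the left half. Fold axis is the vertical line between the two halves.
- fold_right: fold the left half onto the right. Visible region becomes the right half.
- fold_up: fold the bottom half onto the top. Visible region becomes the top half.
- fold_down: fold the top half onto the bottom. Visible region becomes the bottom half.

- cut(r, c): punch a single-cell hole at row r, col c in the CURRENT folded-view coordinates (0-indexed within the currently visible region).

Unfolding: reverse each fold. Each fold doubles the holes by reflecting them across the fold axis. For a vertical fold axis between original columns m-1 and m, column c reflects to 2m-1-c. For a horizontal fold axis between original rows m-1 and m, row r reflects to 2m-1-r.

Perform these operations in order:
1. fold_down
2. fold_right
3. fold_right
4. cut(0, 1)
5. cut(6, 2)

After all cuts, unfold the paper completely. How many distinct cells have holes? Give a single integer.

Answer: 16

Derivation:
Op 1 fold_down: fold axis h@8; visible region now rows[8,16) x cols[0,32) = 8x32
Op 2 fold_right: fold axis v@16; visible region now rows[8,16) x cols[16,32) = 8x16
Op 3 fold_right: fold axis v@24; visible region now rows[8,16) x cols[24,32) = 8x8
Op 4 cut(0, 1): punch at orig (8,25); cuts so far [(8, 25)]; region rows[8,16) x cols[24,32) = 8x8
Op 5 cut(6, 2): punch at orig (14,26); cuts so far [(8, 25), (14, 26)]; region rows[8,16) x cols[24,32) = 8x8
Unfold 1 (reflect across v@24): 4 holes -> [(8, 22), (8, 25), (14, 21), (14, 26)]
Unfold 2 (reflect across v@16): 8 holes -> [(8, 6), (8, 9), (8, 22), (8, 25), (14, 5), (14, 10), (14, 21), (14, 26)]
Unfold 3 (reflect across h@8): 16 holes -> [(1, 5), (1, 10), (1, 21), (1, 26), (7, 6), (7, 9), (7, 22), (7, 25), (8, 6), (8, 9), (8, 22), (8, 25), (14, 5), (14, 10), (14, 21), (14, 26)]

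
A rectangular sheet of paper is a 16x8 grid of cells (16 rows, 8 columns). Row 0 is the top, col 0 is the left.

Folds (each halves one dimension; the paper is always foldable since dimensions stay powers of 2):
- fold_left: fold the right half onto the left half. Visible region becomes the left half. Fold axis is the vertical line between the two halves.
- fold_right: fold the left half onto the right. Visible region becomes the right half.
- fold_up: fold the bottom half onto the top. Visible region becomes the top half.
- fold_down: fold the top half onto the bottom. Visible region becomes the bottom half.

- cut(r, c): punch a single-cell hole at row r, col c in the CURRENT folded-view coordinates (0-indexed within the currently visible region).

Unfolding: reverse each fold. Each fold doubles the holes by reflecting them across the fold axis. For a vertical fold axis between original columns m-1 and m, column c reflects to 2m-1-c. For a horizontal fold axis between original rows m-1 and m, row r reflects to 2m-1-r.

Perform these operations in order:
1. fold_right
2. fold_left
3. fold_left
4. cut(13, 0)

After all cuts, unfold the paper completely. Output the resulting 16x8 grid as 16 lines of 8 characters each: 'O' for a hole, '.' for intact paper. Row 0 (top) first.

Op 1 fold_right: fold axis v@4; visible region now rows[0,16) x cols[4,8) = 16x4
Op 2 fold_left: fold axis v@6; visible region now rows[0,16) x cols[4,6) = 16x2
Op 3 fold_left: fold axis v@5; visible region now rows[0,16) x cols[4,5) = 16x1
Op 4 cut(13, 0): punch at orig (13,4); cuts so far [(13, 4)]; region rows[0,16) x cols[4,5) = 16x1
Unfold 1 (reflect across v@5): 2 holes -> [(13, 4), (13, 5)]
Unfold 2 (reflect across v@6): 4 holes -> [(13, 4), (13, 5), (13, 6), (13, 7)]
Unfold 3 (reflect across v@4): 8 holes -> [(13, 0), (13, 1), (13, 2), (13, 3), (13, 4), (13, 5), (13, 6), (13, 7)]

Answer: ........
........
........
........
........
........
........
........
........
........
........
........
........
OOOOOOOO
........
........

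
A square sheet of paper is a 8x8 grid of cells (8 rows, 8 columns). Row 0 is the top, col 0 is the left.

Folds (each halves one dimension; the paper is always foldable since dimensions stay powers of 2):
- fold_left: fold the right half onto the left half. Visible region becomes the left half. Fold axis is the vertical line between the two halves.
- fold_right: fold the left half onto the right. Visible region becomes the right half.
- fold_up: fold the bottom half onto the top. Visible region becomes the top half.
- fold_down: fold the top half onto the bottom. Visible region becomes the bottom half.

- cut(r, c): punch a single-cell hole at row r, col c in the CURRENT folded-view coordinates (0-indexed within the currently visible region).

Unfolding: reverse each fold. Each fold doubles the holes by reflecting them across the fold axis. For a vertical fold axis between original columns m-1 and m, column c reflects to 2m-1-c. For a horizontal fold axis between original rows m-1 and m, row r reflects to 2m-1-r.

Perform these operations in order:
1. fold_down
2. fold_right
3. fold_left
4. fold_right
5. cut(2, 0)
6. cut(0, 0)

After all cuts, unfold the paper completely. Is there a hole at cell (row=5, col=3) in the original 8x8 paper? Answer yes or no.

Answer: no

Derivation:
Op 1 fold_down: fold axis h@4; visible region now rows[4,8) x cols[0,8) = 4x8
Op 2 fold_right: fold axis v@4; visible region now rows[4,8) x cols[4,8) = 4x4
Op 3 fold_left: fold axis v@6; visible region now rows[4,8) x cols[4,6) = 4x2
Op 4 fold_right: fold axis v@5; visible region now rows[4,8) x cols[5,6) = 4x1
Op 5 cut(2, 0): punch at orig (6,5); cuts so far [(6, 5)]; region rows[4,8) x cols[5,6) = 4x1
Op 6 cut(0, 0): punch at orig (4,5); cuts so far [(4, 5), (6, 5)]; region rows[4,8) x cols[5,6) = 4x1
Unfold 1 (reflect across v@5): 4 holes -> [(4, 4), (4, 5), (6, 4), (6, 5)]
Unfold 2 (reflect across v@6): 8 holes -> [(4, 4), (4, 5), (4, 6), (4, 7), (6, 4), (6, 5), (6, 6), (6, 7)]
Unfold 3 (reflect across v@4): 16 holes -> [(4, 0), (4, 1), (4, 2), (4, 3), (4, 4), (4, 5), (4, 6), (4, 7), (6, 0), (6, 1), (6, 2), (6, 3), (6, 4), (6, 5), (6, 6), (6, 7)]
Unfold 4 (reflect across h@4): 32 holes -> [(1, 0), (1, 1), (1, 2), (1, 3), (1, 4), (1, 5), (1, 6), (1, 7), (3, 0), (3, 1), (3, 2), (3, 3), (3, 4), (3, 5), (3, 6), (3, 7), (4, 0), (4, 1), (4, 2), (4, 3), (4, 4), (4, 5), (4, 6), (4, 7), (6, 0), (6, 1), (6, 2), (6, 3), (6, 4), (6, 5), (6, 6), (6, 7)]
Holes: [(1, 0), (1, 1), (1, 2), (1, 3), (1, 4), (1, 5), (1, 6), (1, 7), (3, 0), (3, 1), (3, 2), (3, 3), (3, 4), (3, 5), (3, 6), (3, 7), (4, 0), (4, 1), (4, 2), (4, 3), (4, 4), (4, 5), (4, 6), (4, 7), (6, 0), (6, 1), (6, 2), (6, 3), (6, 4), (6, 5), (6, 6), (6, 7)]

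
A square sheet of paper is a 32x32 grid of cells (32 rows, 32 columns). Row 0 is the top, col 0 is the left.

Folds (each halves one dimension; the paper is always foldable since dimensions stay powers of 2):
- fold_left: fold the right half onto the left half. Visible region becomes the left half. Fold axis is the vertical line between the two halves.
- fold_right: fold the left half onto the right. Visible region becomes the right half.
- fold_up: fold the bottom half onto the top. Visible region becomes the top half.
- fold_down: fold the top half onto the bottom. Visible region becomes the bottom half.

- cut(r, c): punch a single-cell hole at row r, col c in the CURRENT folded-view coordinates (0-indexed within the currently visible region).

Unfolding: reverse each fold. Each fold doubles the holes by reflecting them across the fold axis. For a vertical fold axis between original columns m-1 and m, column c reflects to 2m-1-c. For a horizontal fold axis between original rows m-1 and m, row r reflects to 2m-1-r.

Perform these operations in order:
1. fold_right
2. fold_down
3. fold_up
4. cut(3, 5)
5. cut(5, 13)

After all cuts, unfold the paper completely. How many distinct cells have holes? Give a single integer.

Answer: 16

Derivation:
Op 1 fold_right: fold axis v@16; visible region now rows[0,32) x cols[16,32) = 32x16
Op 2 fold_down: fold axis h@16; visible region now rows[16,32) x cols[16,32) = 16x16
Op 3 fold_up: fold axis h@24; visible region now rows[16,24) x cols[16,32) = 8x16
Op 4 cut(3, 5): punch at orig (19,21); cuts so far [(19, 21)]; region rows[16,24) x cols[16,32) = 8x16
Op 5 cut(5, 13): punch at orig (21,29); cuts so far [(19, 21), (21, 29)]; region rows[16,24) x cols[16,32) = 8x16
Unfold 1 (reflect across h@24): 4 holes -> [(19, 21), (21, 29), (26, 29), (28, 21)]
Unfold 2 (reflect across h@16): 8 holes -> [(3, 21), (5, 29), (10, 29), (12, 21), (19, 21), (21, 29), (26, 29), (28, 21)]
Unfold 3 (reflect across v@16): 16 holes -> [(3, 10), (3, 21), (5, 2), (5, 29), (10, 2), (10, 29), (12, 10), (12, 21), (19, 10), (19, 21), (21, 2), (21, 29), (26, 2), (26, 29), (28, 10), (28, 21)]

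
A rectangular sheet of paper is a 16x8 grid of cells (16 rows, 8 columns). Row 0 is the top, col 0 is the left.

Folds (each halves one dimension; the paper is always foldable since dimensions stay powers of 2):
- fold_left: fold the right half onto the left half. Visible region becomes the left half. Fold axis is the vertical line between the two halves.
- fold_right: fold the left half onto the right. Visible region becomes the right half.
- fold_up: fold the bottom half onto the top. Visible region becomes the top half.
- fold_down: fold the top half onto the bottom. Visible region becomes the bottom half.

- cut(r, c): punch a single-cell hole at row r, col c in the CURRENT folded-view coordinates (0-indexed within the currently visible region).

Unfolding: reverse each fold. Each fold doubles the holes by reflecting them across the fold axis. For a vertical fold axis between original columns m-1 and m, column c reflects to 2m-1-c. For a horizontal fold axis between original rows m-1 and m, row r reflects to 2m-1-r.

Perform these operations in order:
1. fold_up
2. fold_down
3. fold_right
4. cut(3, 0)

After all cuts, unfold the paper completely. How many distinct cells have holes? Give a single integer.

Answer: 8

Derivation:
Op 1 fold_up: fold axis h@8; visible region now rows[0,8) x cols[0,8) = 8x8
Op 2 fold_down: fold axis h@4; visible region now rows[4,8) x cols[0,8) = 4x8
Op 3 fold_right: fold axis v@4; visible region now rows[4,8) x cols[4,8) = 4x4
Op 4 cut(3, 0): punch at orig (7,4); cuts so far [(7, 4)]; region rows[4,8) x cols[4,8) = 4x4
Unfold 1 (reflect across v@4): 2 holes -> [(7, 3), (7, 4)]
Unfold 2 (reflect across h@4): 4 holes -> [(0, 3), (0, 4), (7, 3), (7, 4)]
Unfold 3 (reflect across h@8): 8 holes -> [(0, 3), (0, 4), (7, 3), (7, 4), (8, 3), (8, 4), (15, 3), (15, 4)]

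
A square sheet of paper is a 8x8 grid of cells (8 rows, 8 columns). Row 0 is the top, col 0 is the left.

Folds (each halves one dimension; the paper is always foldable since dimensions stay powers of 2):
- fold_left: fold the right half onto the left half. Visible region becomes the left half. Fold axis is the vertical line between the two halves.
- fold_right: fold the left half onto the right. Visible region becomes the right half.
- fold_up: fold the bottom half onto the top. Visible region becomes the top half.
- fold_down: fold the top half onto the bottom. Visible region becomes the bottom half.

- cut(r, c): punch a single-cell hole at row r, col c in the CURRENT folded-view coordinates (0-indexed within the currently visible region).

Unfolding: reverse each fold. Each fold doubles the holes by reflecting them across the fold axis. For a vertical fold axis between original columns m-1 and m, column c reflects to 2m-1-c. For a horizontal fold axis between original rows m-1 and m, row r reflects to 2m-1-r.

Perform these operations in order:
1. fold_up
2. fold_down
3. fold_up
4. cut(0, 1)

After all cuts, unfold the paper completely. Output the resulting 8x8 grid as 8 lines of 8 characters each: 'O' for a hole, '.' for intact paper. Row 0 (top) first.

Op 1 fold_up: fold axis h@4; visible region now rows[0,4) x cols[0,8) = 4x8
Op 2 fold_down: fold axis h@2; visible region now rows[2,4) x cols[0,8) = 2x8
Op 3 fold_up: fold axis h@3; visible region now rows[2,3) x cols[0,8) = 1x8
Op 4 cut(0, 1): punch at orig (2,1); cuts so far [(2, 1)]; region rows[2,3) x cols[0,8) = 1x8
Unfold 1 (reflect across h@3): 2 holes -> [(2, 1), (3, 1)]
Unfold 2 (reflect across h@2): 4 holes -> [(0, 1), (1, 1), (2, 1), (3, 1)]
Unfold 3 (reflect across h@4): 8 holes -> [(0, 1), (1, 1), (2, 1), (3, 1), (4, 1), (5, 1), (6, 1), (7, 1)]

Answer: .O......
.O......
.O......
.O......
.O......
.O......
.O......
.O......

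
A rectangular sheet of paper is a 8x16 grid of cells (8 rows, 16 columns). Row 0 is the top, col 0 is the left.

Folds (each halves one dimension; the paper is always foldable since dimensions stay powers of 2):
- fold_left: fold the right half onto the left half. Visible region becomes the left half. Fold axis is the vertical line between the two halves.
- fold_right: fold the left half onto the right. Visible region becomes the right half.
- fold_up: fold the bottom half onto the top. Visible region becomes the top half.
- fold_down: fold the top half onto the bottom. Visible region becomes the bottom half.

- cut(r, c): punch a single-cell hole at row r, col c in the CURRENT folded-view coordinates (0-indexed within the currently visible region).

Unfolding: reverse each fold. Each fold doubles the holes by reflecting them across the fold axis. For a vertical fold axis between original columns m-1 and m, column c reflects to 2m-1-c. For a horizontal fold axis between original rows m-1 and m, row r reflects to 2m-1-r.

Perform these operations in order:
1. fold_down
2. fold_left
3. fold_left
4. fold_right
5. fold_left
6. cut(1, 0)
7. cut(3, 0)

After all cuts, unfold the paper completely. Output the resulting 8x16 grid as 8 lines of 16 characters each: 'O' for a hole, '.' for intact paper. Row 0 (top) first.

Op 1 fold_down: fold axis h@4; visible region now rows[4,8) x cols[0,16) = 4x16
Op 2 fold_left: fold axis v@8; visible region now rows[4,8) x cols[0,8) = 4x8
Op 3 fold_left: fold axis v@4; visible region now rows[4,8) x cols[0,4) = 4x4
Op 4 fold_right: fold axis v@2; visible region now rows[4,8) x cols[2,4) = 4x2
Op 5 fold_left: fold axis v@3; visible region now rows[4,8) x cols[2,3) = 4x1
Op 6 cut(1, 0): punch at orig (5,2); cuts so far [(5, 2)]; region rows[4,8) x cols[2,3) = 4x1
Op 7 cut(3, 0): punch at orig (7,2); cuts so far [(5, 2), (7, 2)]; region rows[4,8) x cols[2,3) = 4x1
Unfold 1 (reflect across v@3): 4 holes -> [(5, 2), (5, 3), (7, 2), (7, 3)]
Unfold 2 (reflect across v@2): 8 holes -> [(5, 0), (5, 1), (5, 2), (5, 3), (7, 0), (7, 1), (7, 2), (7, 3)]
Unfold 3 (reflect across v@4): 16 holes -> [(5, 0), (5, 1), (5, 2), (5, 3), (5, 4), (5, 5), (5, 6), (5, 7), (7, 0), (7, 1), (7, 2), (7, 3), (7, 4), (7, 5), (7, 6), (7, 7)]
Unfold 4 (reflect across v@8): 32 holes -> [(5, 0), (5, 1), (5, 2), (5, 3), (5, 4), (5, 5), (5, 6), (5, 7), (5, 8), (5, 9), (5, 10), (5, 11), (5, 12), (5, 13), (5, 14), (5, 15), (7, 0), (7, 1), (7, 2), (7, 3), (7, 4), (7, 5), (7, 6), (7, 7), (7, 8), (7, 9), (7, 10), (7, 11), (7, 12), (7, 13), (7, 14), (7, 15)]
Unfold 5 (reflect across h@4): 64 holes -> [(0, 0), (0, 1), (0, 2), (0, 3), (0, 4), (0, 5), (0, 6), (0, 7), (0, 8), (0, 9), (0, 10), (0, 11), (0, 12), (0, 13), (0, 14), (0, 15), (2, 0), (2, 1), (2, 2), (2, 3), (2, 4), (2, 5), (2, 6), (2, 7), (2, 8), (2, 9), (2, 10), (2, 11), (2, 12), (2, 13), (2, 14), (2, 15), (5, 0), (5, 1), (5, 2), (5, 3), (5, 4), (5, 5), (5, 6), (5, 7), (5, 8), (5, 9), (5, 10), (5, 11), (5, 12), (5, 13), (5, 14), (5, 15), (7, 0), (7, 1), (7, 2), (7, 3), (7, 4), (7, 5), (7, 6), (7, 7), (7, 8), (7, 9), (7, 10), (7, 11), (7, 12), (7, 13), (7, 14), (7, 15)]

Answer: OOOOOOOOOOOOOOOO
................
OOOOOOOOOOOOOOOO
................
................
OOOOOOOOOOOOOOOO
................
OOOOOOOOOOOOOOOO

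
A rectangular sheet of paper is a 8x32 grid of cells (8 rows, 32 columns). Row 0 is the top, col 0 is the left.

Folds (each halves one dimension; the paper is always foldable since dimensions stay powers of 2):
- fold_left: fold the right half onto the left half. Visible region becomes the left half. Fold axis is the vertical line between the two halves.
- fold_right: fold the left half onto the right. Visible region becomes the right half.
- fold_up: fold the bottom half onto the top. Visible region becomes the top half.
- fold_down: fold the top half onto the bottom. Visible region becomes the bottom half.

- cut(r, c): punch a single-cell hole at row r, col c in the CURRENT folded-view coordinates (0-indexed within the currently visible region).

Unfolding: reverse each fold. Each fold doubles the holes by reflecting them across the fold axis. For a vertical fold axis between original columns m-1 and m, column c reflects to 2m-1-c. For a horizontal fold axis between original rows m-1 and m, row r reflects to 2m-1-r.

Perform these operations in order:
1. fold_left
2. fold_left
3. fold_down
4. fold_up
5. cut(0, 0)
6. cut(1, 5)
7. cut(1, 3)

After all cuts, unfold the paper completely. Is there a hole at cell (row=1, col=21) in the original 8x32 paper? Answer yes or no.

Op 1 fold_left: fold axis v@16; visible region now rows[0,8) x cols[0,16) = 8x16
Op 2 fold_left: fold axis v@8; visible region now rows[0,8) x cols[0,8) = 8x8
Op 3 fold_down: fold axis h@4; visible region now rows[4,8) x cols[0,8) = 4x8
Op 4 fold_up: fold axis h@6; visible region now rows[4,6) x cols[0,8) = 2x8
Op 5 cut(0, 0): punch at orig (4,0); cuts so far [(4, 0)]; region rows[4,6) x cols[0,8) = 2x8
Op 6 cut(1, 5): punch at orig (5,5); cuts so far [(4, 0), (5, 5)]; region rows[4,6) x cols[0,8) = 2x8
Op 7 cut(1, 3): punch at orig (5,3); cuts so far [(4, 0), (5, 3), (5, 5)]; region rows[4,6) x cols[0,8) = 2x8
Unfold 1 (reflect across h@6): 6 holes -> [(4, 0), (5, 3), (5, 5), (6, 3), (6, 5), (7, 0)]
Unfold 2 (reflect across h@4): 12 holes -> [(0, 0), (1, 3), (1, 5), (2, 3), (2, 5), (3, 0), (4, 0), (5, 3), (5, 5), (6, 3), (6, 5), (7, 0)]
Unfold 3 (reflect across v@8): 24 holes -> [(0, 0), (0, 15), (1, 3), (1, 5), (1, 10), (1, 12), (2, 3), (2, 5), (2, 10), (2, 12), (3, 0), (3, 15), (4, 0), (4, 15), (5, 3), (5, 5), (5, 10), (5, 12), (6, 3), (6, 5), (6, 10), (6, 12), (7, 0), (7, 15)]
Unfold 4 (reflect across v@16): 48 holes -> [(0, 0), (0, 15), (0, 16), (0, 31), (1, 3), (1, 5), (1, 10), (1, 12), (1, 19), (1, 21), (1, 26), (1, 28), (2, 3), (2, 5), (2, 10), (2, 12), (2, 19), (2, 21), (2, 26), (2, 28), (3, 0), (3, 15), (3, 16), (3, 31), (4, 0), (4, 15), (4, 16), (4, 31), (5, 3), (5, 5), (5, 10), (5, 12), (5, 19), (5, 21), (5, 26), (5, 28), (6, 3), (6, 5), (6, 10), (6, 12), (6, 19), (6, 21), (6, 26), (6, 28), (7, 0), (7, 15), (7, 16), (7, 31)]
Holes: [(0, 0), (0, 15), (0, 16), (0, 31), (1, 3), (1, 5), (1, 10), (1, 12), (1, 19), (1, 21), (1, 26), (1, 28), (2, 3), (2, 5), (2, 10), (2, 12), (2, 19), (2, 21), (2, 26), (2, 28), (3, 0), (3, 15), (3, 16), (3, 31), (4, 0), (4, 15), (4, 16), (4, 31), (5, 3), (5, 5), (5, 10), (5, 12), (5, 19), (5, 21), (5, 26), (5, 28), (6, 3), (6, 5), (6, 10), (6, 12), (6, 19), (6, 21), (6, 26), (6, 28), (7, 0), (7, 15), (7, 16), (7, 31)]

Answer: yes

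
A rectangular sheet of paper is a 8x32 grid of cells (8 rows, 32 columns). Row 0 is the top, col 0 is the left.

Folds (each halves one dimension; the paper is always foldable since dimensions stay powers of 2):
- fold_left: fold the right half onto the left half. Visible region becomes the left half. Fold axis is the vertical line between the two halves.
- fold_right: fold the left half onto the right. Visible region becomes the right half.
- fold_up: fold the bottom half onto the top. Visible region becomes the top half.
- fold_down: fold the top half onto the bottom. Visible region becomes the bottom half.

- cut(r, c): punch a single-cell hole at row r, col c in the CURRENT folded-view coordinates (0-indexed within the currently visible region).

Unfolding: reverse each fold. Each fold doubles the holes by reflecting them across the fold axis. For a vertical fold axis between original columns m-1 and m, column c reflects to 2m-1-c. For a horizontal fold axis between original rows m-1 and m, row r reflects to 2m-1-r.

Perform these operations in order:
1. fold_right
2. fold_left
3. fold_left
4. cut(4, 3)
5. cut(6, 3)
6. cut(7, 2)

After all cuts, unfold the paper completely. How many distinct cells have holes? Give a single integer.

Answer: 24

Derivation:
Op 1 fold_right: fold axis v@16; visible region now rows[0,8) x cols[16,32) = 8x16
Op 2 fold_left: fold axis v@24; visible region now rows[0,8) x cols[16,24) = 8x8
Op 3 fold_left: fold axis v@20; visible region now rows[0,8) x cols[16,20) = 8x4
Op 4 cut(4, 3): punch at orig (4,19); cuts so far [(4, 19)]; region rows[0,8) x cols[16,20) = 8x4
Op 5 cut(6, 3): punch at orig (6,19); cuts so far [(4, 19), (6, 19)]; region rows[0,8) x cols[16,20) = 8x4
Op 6 cut(7, 2): punch at orig (7,18); cuts so far [(4, 19), (6, 19), (7, 18)]; region rows[0,8) x cols[16,20) = 8x4
Unfold 1 (reflect across v@20): 6 holes -> [(4, 19), (4, 20), (6, 19), (6, 20), (7, 18), (7, 21)]
Unfold 2 (reflect across v@24): 12 holes -> [(4, 19), (4, 20), (4, 27), (4, 28), (6, 19), (6, 20), (6, 27), (6, 28), (7, 18), (7, 21), (7, 26), (7, 29)]
Unfold 3 (reflect across v@16): 24 holes -> [(4, 3), (4, 4), (4, 11), (4, 12), (4, 19), (4, 20), (4, 27), (4, 28), (6, 3), (6, 4), (6, 11), (6, 12), (6, 19), (6, 20), (6, 27), (6, 28), (7, 2), (7, 5), (7, 10), (7, 13), (7, 18), (7, 21), (7, 26), (7, 29)]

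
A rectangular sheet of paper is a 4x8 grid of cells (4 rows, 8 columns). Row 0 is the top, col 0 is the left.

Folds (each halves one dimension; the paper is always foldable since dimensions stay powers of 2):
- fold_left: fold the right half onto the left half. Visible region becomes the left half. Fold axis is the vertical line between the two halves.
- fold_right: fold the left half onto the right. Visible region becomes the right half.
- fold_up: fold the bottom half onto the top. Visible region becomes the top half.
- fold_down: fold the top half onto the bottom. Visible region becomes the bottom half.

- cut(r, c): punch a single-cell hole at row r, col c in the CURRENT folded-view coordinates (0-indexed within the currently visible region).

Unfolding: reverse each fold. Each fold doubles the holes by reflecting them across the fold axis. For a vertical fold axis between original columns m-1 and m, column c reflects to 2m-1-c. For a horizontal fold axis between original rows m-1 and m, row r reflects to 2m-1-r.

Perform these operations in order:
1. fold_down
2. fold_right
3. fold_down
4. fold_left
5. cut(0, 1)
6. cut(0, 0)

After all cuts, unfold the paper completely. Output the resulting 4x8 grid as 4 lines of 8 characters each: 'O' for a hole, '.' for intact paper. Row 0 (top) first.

Answer: OOOOOOOO
OOOOOOOO
OOOOOOOO
OOOOOOOO

Derivation:
Op 1 fold_down: fold axis h@2; visible region now rows[2,4) x cols[0,8) = 2x8
Op 2 fold_right: fold axis v@4; visible region now rows[2,4) x cols[4,8) = 2x4
Op 3 fold_down: fold axis h@3; visible region now rows[3,4) x cols[4,8) = 1x4
Op 4 fold_left: fold axis v@6; visible region now rows[3,4) x cols[4,6) = 1x2
Op 5 cut(0, 1): punch at orig (3,5); cuts so far [(3, 5)]; region rows[3,4) x cols[4,6) = 1x2
Op 6 cut(0, 0): punch at orig (3,4); cuts so far [(3, 4), (3, 5)]; region rows[3,4) x cols[4,6) = 1x2
Unfold 1 (reflect across v@6): 4 holes -> [(3, 4), (3, 5), (3, 6), (3, 7)]
Unfold 2 (reflect across h@3): 8 holes -> [(2, 4), (2, 5), (2, 6), (2, 7), (3, 4), (3, 5), (3, 6), (3, 7)]
Unfold 3 (reflect across v@4): 16 holes -> [(2, 0), (2, 1), (2, 2), (2, 3), (2, 4), (2, 5), (2, 6), (2, 7), (3, 0), (3, 1), (3, 2), (3, 3), (3, 4), (3, 5), (3, 6), (3, 7)]
Unfold 4 (reflect across h@2): 32 holes -> [(0, 0), (0, 1), (0, 2), (0, 3), (0, 4), (0, 5), (0, 6), (0, 7), (1, 0), (1, 1), (1, 2), (1, 3), (1, 4), (1, 5), (1, 6), (1, 7), (2, 0), (2, 1), (2, 2), (2, 3), (2, 4), (2, 5), (2, 6), (2, 7), (3, 0), (3, 1), (3, 2), (3, 3), (3, 4), (3, 5), (3, 6), (3, 7)]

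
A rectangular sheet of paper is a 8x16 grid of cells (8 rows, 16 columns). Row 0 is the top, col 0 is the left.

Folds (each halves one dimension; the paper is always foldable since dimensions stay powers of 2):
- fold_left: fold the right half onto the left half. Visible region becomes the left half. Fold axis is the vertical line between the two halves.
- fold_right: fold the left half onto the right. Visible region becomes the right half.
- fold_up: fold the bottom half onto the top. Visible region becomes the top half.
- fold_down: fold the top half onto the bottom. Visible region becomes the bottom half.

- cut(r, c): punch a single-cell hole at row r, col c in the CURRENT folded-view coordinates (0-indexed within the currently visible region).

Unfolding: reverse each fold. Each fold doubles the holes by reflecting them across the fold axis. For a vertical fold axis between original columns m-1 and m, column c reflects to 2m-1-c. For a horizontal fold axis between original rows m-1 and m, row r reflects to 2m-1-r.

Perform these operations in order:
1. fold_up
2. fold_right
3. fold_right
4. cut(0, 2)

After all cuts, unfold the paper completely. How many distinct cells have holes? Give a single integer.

Answer: 8

Derivation:
Op 1 fold_up: fold axis h@4; visible region now rows[0,4) x cols[0,16) = 4x16
Op 2 fold_right: fold axis v@8; visible region now rows[0,4) x cols[8,16) = 4x8
Op 3 fold_right: fold axis v@12; visible region now rows[0,4) x cols[12,16) = 4x4
Op 4 cut(0, 2): punch at orig (0,14); cuts so far [(0, 14)]; region rows[0,4) x cols[12,16) = 4x4
Unfold 1 (reflect across v@12): 2 holes -> [(0, 9), (0, 14)]
Unfold 2 (reflect across v@8): 4 holes -> [(0, 1), (0, 6), (0, 9), (0, 14)]
Unfold 3 (reflect across h@4): 8 holes -> [(0, 1), (0, 6), (0, 9), (0, 14), (7, 1), (7, 6), (7, 9), (7, 14)]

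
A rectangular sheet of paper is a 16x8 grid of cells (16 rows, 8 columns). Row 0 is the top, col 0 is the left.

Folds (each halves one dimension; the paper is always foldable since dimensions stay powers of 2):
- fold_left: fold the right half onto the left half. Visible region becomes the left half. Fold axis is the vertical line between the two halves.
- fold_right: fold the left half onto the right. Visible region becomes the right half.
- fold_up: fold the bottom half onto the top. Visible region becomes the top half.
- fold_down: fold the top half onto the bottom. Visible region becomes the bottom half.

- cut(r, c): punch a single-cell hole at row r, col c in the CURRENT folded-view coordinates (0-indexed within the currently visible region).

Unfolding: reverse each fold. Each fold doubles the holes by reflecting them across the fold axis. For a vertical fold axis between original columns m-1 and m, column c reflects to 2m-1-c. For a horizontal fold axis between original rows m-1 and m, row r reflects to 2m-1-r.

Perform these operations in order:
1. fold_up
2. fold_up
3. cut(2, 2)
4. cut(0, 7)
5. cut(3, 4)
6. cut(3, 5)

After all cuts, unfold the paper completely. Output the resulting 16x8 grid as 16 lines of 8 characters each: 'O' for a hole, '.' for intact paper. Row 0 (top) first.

Op 1 fold_up: fold axis h@8; visible region now rows[0,8) x cols[0,8) = 8x8
Op 2 fold_up: fold axis h@4; visible region now rows[0,4) x cols[0,8) = 4x8
Op 3 cut(2, 2): punch at orig (2,2); cuts so far [(2, 2)]; region rows[0,4) x cols[0,8) = 4x8
Op 4 cut(0, 7): punch at orig (0,7); cuts so far [(0, 7), (2, 2)]; region rows[0,4) x cols[0,8) = 4x8
Op 5 cut(3, 4): punch at orig (3,4); cuts so far [(0, 7), (2, 2), (3, 4)]; region rows[0,4) x cols[0,8) = 4x8
Op 6 cut(3, 5): punch at orig (3,5); cuts so far [(0, 7), (2, 2), (3, 4), (3, 5)]; region rows[0,4) x cols[0,8) = 4x8
Unfold 1 (reflect across h@4): 8 holes -> [(0, 7), (2, 2), (3, 4), (3, 5), (4, 4), (4, 5), (5, 2), (7, 7)]
Unfold 2 (reflect across h@8): 16 holes -> [(0, 7), (2, 2), (3, 4), (3, 5), (4, 4), (4, 5), (5, 2), (7, 7), (8, 7), (10, 2), (11, 4), (11, 5), (12, 4), (12, 5), (13, 2), (15, 7)]

Answer: .......O
........
..O.....
....OO..
....OO..
..O.....
........
.......O
.......O
........
..O.....
....OO..
....OO..
..O.....
........
.......O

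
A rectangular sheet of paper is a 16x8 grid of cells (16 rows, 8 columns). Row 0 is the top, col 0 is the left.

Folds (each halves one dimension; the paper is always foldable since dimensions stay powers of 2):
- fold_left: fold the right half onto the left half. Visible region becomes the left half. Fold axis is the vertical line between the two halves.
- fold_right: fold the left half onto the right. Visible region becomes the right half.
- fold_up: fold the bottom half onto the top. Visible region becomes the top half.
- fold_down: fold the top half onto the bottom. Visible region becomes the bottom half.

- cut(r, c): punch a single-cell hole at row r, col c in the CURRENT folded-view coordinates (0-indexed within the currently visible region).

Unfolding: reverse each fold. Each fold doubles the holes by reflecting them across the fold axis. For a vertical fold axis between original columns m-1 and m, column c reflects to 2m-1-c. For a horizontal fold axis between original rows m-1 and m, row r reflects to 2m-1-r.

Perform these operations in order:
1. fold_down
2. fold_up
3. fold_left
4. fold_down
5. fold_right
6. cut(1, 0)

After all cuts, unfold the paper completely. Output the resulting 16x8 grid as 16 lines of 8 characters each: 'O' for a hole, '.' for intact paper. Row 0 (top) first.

Answer: .OO..OO.
........
........
.OO..OO.
.OO..OO.
........
........
.OO..OO.
.OO..OO.
........
........
.OO..OO.
.OO..OO.
........
........
.OO..OO.

Derivation:
Op 1 fold_down: fold axis h@8; visible region now rows[8,16) x cols[0,8) = 8x8
Op 2 fold_up: fold axis h@12; visible region now rows[8,12) x cols[0,8) = 4x8
Op 3 fold_left: fold axis v@4; visible region now rows[8,12) x cols[0,4) = 4x4
Op 4 fold_down: fold axis h@10; visible region now rows[10,12) x cols[0,4) = 2x4
Op 5 fold_right: fold axis v@2; visible region now rows[10,12) x cols[2,4) = 2x2
Op 6 cut(1, 0): punch at orig (11,2); cuts so far [(11, 2)]; region rows[10,12) x cols[2,4) = 2x2
Unfold 1 (reflect across v@2): 2 holes -> [(11, 1), (11, 2)]
Unfold 2 (reflect across h@10): 4 holes -> [(8, 1), (8, 2), (11, 1), (11, 2)]
Unfold 3 (reflect across v@4): 8 holes -> [(8, 1), (8, 2), (8, 5), (8, 6), (11, 1), (11, 2), (11, 5), (11, 6)]
Unfold 4 (reflect across h@12): 16 holes -> [(8, 1), (8, 2), (8, 5), (8, 6), (11, 1), (11, 2), (11, 5), (11, 6), (12, 1), (12, 2), (12, 5), (12, 6), (15, 1), (15, 2), (15, 5), (15, 6)]
Unfold 5 (reflect across h@8): 32 holes -> [(0, 1), (0, 2), (0, 5), (0, 6), (3, 1), (3, 2), (3, 5), (3, 6), (4, 1), (4, 2), (4, 5), (4, 6), (7, 1), (7, 2), (7, 5), (7, 6), (8, 1), (8, 2), (8, 5), (8, 6), (11, 1), (11, 2), (11, 5), (11, 6), (12, 1), (12, 2), (12, 5), (12, 6), (15, 1), (15, 2), (15, 5), (15, 6)]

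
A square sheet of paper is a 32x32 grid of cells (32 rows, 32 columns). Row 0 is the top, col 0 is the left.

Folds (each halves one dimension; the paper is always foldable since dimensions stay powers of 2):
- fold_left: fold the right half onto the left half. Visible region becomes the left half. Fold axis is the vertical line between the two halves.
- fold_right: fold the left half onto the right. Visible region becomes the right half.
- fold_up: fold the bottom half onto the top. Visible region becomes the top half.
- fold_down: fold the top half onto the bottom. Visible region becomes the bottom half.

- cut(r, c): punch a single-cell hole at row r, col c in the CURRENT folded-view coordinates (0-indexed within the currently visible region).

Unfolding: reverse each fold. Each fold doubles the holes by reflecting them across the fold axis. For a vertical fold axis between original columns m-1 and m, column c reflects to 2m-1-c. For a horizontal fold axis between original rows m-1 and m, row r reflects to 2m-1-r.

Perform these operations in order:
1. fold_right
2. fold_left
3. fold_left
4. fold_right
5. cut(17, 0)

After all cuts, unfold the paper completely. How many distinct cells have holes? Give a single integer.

Answer: 16

Derivation:
Op 1 fold_right: fold axis v@16; visible region now rows[0,32) x cols[16,32) = 32x16
Op 2 fold_left: fold axis v@24; visible region now rows[0,32) x cols[16,24) = 32x8
Op 3 fold_left: fold axis v@20; visible region now rows[0,32) x cols[16,20) = 32x4
Op 4 fold_right: fold axis v@18; visible region now rows[0,32) x cols[18,20) = 32x2
Op 5 cut(17, 0): punch at orig (17,18); cuts so far [(17, 18)]; region rows[0,32) x cols[18,20) = 32x2
Unfold 1 (reflect across v@18): 2 holes -> [(17, 17), (17, 18)]
Unfold 2 (reflect across v@20): 4 holes -> [(17, 17), (17, 18), (17, 21), (17, 22)]
Unfold 3 (reflect across v@24): 8 holes -> [(17, 17), (17, 18), (17, 21), (17, 22), (17, 25), (17, 26), (17, 29), (17, 30)]
Unfold 4 (reflect across v@16): 16 holes -> [(17, 1), (17, 2), (17, 5), (17, 6), (17, 9), (17, 10), (17, 13), (17, 14), (17, 17), (17, 18), (17, 21), (17, 22), (17, 25), (17, 26), (17, 29), (17, 30)]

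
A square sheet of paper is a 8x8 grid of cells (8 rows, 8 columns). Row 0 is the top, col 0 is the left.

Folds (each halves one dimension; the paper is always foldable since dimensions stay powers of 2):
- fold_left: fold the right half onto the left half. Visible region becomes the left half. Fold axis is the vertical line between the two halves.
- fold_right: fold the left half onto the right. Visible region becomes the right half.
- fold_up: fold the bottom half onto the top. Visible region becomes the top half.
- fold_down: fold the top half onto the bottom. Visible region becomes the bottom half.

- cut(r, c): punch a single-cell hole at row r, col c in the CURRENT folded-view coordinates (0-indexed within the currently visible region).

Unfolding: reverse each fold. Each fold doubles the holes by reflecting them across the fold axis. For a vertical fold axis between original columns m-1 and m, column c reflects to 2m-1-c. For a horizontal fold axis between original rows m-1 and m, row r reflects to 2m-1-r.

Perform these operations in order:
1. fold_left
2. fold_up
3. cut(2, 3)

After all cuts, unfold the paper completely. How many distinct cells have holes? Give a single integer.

Op 1 fold_left: fold axis v@4; visible region now rows[0,8) x cols[0,4) = 8x4
Op 2 fold_up: fold axis h@4; visible region now rows[0,4) x cols[0,4) = 4x4
Op 3 cut(2, 3): punch at orig (2,3); cuts so far [(2, 3)]; region rows[0,4) x cols[0,4) = 4x4
Unfold 1 (reflect across h@4): 2 holes -> [(2, 3), (5, 3)]
Unfold 2 (reflect across v@4): 4 holes -> [(2, 3), (2, 4), (5, 3), (5, 4)]

Answer: 4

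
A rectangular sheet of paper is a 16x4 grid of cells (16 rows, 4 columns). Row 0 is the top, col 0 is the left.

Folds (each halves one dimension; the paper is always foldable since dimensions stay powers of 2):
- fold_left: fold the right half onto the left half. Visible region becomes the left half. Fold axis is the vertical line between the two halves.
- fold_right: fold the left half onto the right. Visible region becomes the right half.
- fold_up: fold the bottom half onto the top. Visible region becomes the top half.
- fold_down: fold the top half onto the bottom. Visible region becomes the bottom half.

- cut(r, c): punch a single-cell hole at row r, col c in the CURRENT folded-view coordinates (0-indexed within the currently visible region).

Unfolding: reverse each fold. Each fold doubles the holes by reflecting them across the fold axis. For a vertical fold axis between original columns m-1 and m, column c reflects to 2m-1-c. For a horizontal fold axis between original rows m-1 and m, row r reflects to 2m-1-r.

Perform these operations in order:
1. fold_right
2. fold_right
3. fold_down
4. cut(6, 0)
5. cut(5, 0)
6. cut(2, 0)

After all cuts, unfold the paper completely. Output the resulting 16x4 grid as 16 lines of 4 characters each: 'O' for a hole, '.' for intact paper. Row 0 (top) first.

Op 1 fold_right: fold axis v@2; visible region now rows[0,16) x cols[2,4) = 16x2
Op 2 fold_right: fold axis v@3; visible region now rows[0,16) x cols[3,4) = 16x1
Op 3 fold_down: fold axis h@8; visible region now rows[8,16) x cols[3,4) = 8x1
Op 4 cut(6, 0): punch at orig (14,3); cuts so far [(14, 3)]; region rows[8,16) x cols[3,4) = 8x1
Op 5 cut(5, 0): punch at orig (13,3); cuts so far [(13, 3), (14, 3)]; region rows[8,16) x cols[3,4) = 8x1
Op 6 cut(2, 0): punch at orig (10,3); cuts so far [(10, 3), (13, 3), (14, 3)]; region rows[8,16) x cols[3,4) = 8x1
Unfold 1 (reflect across h@8): 6 holes -> [(1, 3), (2, 3), (5, 3), (10, 3), (13, 3), (14, 3)]
Unfold 2 (reflect across v@3): 12 holes -> [(1, 2), (1, 3), (2, 2), (2, 3), (5, 2), (5, 3), (10, 2), (10, 3), (13, 2), (13, 3), (14, 2), (14, 3)]
Unfold 3 (reflect across v@2): 24 holes -> [(1, 0), (1, 1), (1, 2), (1, 3), (2, 0), (2, 1), (2, 2), (2, 3), (5, 0), (5, 1), (5, 2), (5, 3), (10, 0), (10, 1), (10, 2), (10, 3), (13, 0), (13, 1), (13, 2), (13, 3), (14, 0), (14, 1), (14, 2), (14, 3)]

Answer: ....
OOOO
OOOO
....
....
OOOO
....
....
....
....
OOOO
....
....
OOOO
OOOO
....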